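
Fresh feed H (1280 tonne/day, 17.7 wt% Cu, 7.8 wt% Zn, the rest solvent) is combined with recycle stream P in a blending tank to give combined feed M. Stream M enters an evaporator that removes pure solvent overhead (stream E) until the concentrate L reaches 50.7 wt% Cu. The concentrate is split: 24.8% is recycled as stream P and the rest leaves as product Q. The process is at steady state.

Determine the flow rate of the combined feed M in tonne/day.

1427 tonne/day

Overall Cu balance (none leaves overhead): Cu in fresh feed = Cu in product, i.e. 1280×0.177 = (1−0.248)·L·0.507.
L = 226.56/(0.507×0.752) = 594.23 tonne/day.
Recycle P = 0.248×594.23 = 147.37 tonne/day.
Combined feed M = 1280 + 147.37 = 1427.4 tonne/day.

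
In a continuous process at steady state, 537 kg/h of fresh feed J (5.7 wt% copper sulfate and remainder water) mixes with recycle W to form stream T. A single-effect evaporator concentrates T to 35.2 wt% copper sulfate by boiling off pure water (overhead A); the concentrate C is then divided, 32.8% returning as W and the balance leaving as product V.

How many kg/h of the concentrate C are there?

Overall copper sulfate balance (none leaves overhead): copper sulfate in fresh feed = copper sulfate in product, i.e. 537×0.057 = (1−0.328)·C·0.352.
C = 30.609/(0.352×0.672) = 129.4 kg/h.

129.4 kg/h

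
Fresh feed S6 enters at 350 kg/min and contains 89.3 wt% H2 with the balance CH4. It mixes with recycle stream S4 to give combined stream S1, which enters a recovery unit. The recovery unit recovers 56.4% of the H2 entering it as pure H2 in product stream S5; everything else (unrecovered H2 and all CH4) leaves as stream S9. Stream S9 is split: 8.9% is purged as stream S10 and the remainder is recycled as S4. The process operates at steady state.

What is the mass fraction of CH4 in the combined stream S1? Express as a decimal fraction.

0.448

CH4 enters only via S6 and leaves only via the purge: 350×0.107 = 0.089×(CH4 in S9), and the recovery unit passes all CH4, so CH4 in S1 = CH4 in S9 = 420.79 kg/min.
H2 in S1: m_A = 350×0.893 + (1−0.089)·(1−0.564)·m_A, so m_A = 312.55/0.6028 = 518.49 kg/min.
S1 = 518.49 + 420.79 = 939.28 kg/min.
CH4 fraction in S1 = 420.79/939.28 = 0.448.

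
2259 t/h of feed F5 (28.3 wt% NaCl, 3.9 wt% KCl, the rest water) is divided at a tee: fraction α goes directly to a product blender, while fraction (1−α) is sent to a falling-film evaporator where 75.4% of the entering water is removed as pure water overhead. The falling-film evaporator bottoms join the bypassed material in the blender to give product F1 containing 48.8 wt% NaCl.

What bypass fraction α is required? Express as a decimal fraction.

0.178

All 2259×0.283 = 639.3 t/h of NaCl reaches F1, so F1 = 639.3/0.488 = 1310 t/h and vapour = 948.97 t/h.
The evaporator receives (1−α)·2259 of feed at 0.678 water and removes 0.754 of that water:
0.754×0.678×(1−α)×2259 = 948.97
(1−α) = 948.97/1154.8 = 0.8217;  α = 0.1783.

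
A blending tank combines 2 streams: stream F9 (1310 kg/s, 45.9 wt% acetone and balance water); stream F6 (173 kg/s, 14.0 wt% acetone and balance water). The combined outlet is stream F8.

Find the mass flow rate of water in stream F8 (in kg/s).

857.5 kg/s

water out = water in = 1310×0.541 + 173×0.860 = 857.49 kg/s.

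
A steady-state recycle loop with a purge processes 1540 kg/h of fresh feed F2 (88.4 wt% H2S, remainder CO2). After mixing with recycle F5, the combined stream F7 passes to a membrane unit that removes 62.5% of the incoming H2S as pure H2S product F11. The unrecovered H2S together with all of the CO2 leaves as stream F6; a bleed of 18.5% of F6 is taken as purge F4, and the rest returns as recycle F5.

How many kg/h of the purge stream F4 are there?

314.7 kg/h

CO2 enters only via F2 and leaves only via the purge: 1540×0.116 = 0.185×(CO2 in F6), and the membrane unit passes all CO2, so CO2 in F7 = CO2 in F6 = 965.62 kg/h.
H2S in F7: m_A = 1540×0.884 + (1−0.185)·(1−0.625)·m_A, so m_A = 1361.4/0.6944 = 1960.6 kg/h.
F6 = (1−0.625)×1960.6 + 965.62 = 1700.8 kg/h.
Purge F4 = 0.185×1700.8 = 314.65 kg/h.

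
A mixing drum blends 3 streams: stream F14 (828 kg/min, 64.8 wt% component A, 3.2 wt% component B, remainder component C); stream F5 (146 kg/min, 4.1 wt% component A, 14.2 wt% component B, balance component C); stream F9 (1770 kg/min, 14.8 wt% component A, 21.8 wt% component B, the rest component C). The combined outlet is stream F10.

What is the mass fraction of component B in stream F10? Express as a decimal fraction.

0.1578

Total flow out = 828 + 146 + 1770 = 2744 kg/min.
component B in = 828×0.032 + 146×0.142 + 1770×0.218 = 433.09 kg/min.
component B mass fraction in F10 = 433.09/2744 = 0.1578.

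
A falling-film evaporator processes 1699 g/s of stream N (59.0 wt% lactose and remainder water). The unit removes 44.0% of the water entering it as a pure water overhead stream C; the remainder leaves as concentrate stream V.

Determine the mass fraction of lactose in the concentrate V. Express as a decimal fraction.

lactose is not removed: 1699×0.590 = 1002.4 g/s of lactose enters V.
water entering = 1699×0.410 = 696.59 g/s; overhead removed = 0.440×696.59 = 306.5 g/s.
Concentrate = 1699 − 306.5 = 1392.5 g/s.
Mass fraction = 1002.4/1392.5 = 0.7199.

0.7199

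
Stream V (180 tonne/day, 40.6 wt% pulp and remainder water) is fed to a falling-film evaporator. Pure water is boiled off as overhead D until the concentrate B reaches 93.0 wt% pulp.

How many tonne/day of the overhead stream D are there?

101.4 tonne/day

pulp is conserved: 180×0.406 = 73.08 tonne/day all reports to the concentrate.
Concentrate = 73.08/(target fraction) = 78.581 tonne/day.
Overhead = 180 − 78.581 = 101.42 tonne/day.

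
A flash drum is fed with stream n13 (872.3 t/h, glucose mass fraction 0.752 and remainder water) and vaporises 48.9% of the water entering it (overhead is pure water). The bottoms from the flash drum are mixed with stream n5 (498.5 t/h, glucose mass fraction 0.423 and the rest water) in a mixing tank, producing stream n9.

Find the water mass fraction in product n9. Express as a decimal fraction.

0.315

Vapour removed = 0.489×0.248×872.3 = 105.79 t/h; concentrate = 766.51 t/h.
water reaching the mixer = 110.54 (from concentrate) + 498.5×0.577 = 398.18 t/h.
Product flow = 766.51 + 498.5 = 1265 t/h; water fraction = 0.315.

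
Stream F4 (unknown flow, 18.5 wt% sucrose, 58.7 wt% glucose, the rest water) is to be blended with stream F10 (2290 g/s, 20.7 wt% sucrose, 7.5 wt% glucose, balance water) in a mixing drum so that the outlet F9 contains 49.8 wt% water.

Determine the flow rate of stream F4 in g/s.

Let F4 be the unknown flow. Total out = 2290 + F4.
water balance: 1644.2 + 0.228·F4 = 0.498·(2290 + F4)
(0.228 − 0.498)·F4 = 0.498×2290 − 1644.2 = -503.8
F4 = -503.8 / -0.270 = 1865.9 g/s

1866 g/s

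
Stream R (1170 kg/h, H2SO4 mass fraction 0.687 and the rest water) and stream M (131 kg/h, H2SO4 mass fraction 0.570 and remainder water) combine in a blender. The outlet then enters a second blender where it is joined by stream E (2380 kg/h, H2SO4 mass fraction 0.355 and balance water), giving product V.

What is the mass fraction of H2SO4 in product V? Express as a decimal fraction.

0.468

Overall, product flow = 3681 kg/h.
H2SO4 in = 1170×0.687 + 131×0.570 + 2380×0.355 = 1723.4 kg/h.
H2SO4 fraction in V = 0.468.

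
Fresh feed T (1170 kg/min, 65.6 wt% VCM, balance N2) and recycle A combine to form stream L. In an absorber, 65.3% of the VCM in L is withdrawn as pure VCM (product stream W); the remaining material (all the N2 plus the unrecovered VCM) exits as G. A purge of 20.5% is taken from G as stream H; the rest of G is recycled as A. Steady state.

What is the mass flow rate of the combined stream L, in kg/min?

3023 kg/min

N2 enters only via T and leaves only via the purge: 1170×0.344 = 0.205×(N2 in G), and the absorber passes all N2, so N2 in L = N2 in G = 1963.3 kg/min.
VCM in L: m_A = 1170×0.656 + (1−0.205)·(1−0.653)·m_A, so m_A = 767.52/0.7241 = 1059.9 kg/min.
L = 1059.9 + 1963.3 = 3023.2 kg/min.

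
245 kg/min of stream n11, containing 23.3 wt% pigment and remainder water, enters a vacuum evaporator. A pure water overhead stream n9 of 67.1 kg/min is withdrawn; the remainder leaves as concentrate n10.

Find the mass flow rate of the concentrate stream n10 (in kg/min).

Concentrate = 245 − 67.1 = 177.9 kg/min.

177.9 kg/min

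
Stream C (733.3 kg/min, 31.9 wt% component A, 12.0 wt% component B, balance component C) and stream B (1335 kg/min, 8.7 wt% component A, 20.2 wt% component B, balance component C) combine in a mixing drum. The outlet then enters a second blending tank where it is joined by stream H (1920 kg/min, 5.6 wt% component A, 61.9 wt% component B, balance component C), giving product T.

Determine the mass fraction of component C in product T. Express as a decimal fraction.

Overall, product flow = 3988.3 kg/min.
component C in = 733.3×0.561 + 1335×0.711 + 1920×0.325 = 1984.6 kg/min.
component C fraction in T = 0.498.

0.498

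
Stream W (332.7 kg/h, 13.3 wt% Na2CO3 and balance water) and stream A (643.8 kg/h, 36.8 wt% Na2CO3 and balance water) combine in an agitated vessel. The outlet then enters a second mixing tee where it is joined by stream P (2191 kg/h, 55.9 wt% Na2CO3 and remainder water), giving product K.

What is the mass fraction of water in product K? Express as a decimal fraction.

0.525

Overall, product flow = 3167.5 kg/h.
water in = 332.7×0.867 + 643.8×0.632 + 2191×0.441 = 1661.6 kg/h.
water fraction in K = 0.525.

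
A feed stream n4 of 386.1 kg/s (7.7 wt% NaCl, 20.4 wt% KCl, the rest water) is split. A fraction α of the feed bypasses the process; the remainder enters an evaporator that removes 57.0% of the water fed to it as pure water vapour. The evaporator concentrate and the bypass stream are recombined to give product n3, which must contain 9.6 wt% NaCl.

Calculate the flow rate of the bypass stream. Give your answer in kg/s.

All 386.1×0.077 = 29.73 kg/s of NaCl reaches n3, so n3 = 29.73/0.096 = 309.68 kg/s and vapour = 76.416 kg/s.
The evaporator receives (1−α)·386.1 of feed at 0.719 water and removes 0.570 of that water:
0.570×0.719×(1−α)×386.1 = 76.416
(1−α) = 76.416/158.24 = 0.4829;  α = 0.5171.
Bypass flow = 0.5171×386.1 = 199.64 kg/s.

199.6 kg/s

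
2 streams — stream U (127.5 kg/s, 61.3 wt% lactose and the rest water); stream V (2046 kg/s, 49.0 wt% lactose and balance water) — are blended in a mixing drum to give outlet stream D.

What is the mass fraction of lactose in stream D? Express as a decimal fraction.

0.497

Total flow out = 127.5 + 2046 = 2173.5 kg/s.
lactose in = 127.5×0.613 + 2046×0.490 = 1080.7 kg/s.
lactose mass fraction in D = 1080.7/2173.5 = 0.497.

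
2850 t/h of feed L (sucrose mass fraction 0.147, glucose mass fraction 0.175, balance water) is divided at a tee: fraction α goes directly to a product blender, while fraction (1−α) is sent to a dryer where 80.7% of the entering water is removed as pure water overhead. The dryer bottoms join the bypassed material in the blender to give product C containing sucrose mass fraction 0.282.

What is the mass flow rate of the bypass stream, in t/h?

356.4 t/h

All 2850×0.147 = 418.95 t/h of sucrose reaches C, so C = 418.95/0.282 = 1485.6 t/h and vapour = 1364.4 t/h.
The evaporator receives (1−α)·2850 of feed at 0.678 water and removes 0.807 of that water:
0.807×0.678×(1−α)×2850 = 1364.4
(1−α) = 1364.4/1559.4 = 0.8749;  α = 0.1251.
Bypass flow = 0.1251×2850 = 356.4 t/h.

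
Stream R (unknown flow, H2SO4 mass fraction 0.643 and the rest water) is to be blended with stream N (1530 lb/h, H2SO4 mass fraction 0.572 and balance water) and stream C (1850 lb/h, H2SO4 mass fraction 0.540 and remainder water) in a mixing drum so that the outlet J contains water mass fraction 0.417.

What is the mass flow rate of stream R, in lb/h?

1606 lb/h

Let R be the unknown flow. Total out = 3380 + R.
water balance: 1505.8 + 0.357·R = 0.417·(3380 + R)
(0.357 − 0.417)·R = 0.417×3380 − 1505.8 = -96.38
R = -96.38 / -0.060 = 1606.3 lb/h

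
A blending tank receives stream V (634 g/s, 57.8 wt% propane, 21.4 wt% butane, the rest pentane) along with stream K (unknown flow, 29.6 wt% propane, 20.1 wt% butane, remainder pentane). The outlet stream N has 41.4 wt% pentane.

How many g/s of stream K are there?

Let K be the unknown flow. Total out = 634 + K.
pentane balance: 131.87 + 0.503·K = 0.414·(634 + K)
(0.503 − 0.414)·K = 0.414×634 − 131.87 = 130.6
K = 130.6 / 0.089 = 1467.5 g/s

1467 g/s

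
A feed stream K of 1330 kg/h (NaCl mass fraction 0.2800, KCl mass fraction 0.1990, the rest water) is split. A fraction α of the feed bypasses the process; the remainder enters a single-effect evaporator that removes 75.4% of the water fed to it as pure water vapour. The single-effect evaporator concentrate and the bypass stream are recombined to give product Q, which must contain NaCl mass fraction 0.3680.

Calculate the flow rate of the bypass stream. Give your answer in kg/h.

520.4 kg/h

All 1330×0.280 = 372.4 kg/h of NaCl reaches Q, so Q = 372.4/0.368 = 1012 kg/h and vapour = 318.04 kg/h.
The evaporator receives (1−α)·1330 of feed at 0.521 water and removes 0.754 of that water:
0.754×0.521×(1−α)×1330 = 318.04
(1−α) = 318.04/522.47 = 0.6087;  α = 0.3913.
Bypass flow = 0.3913×1330 = 520.39 kg/h.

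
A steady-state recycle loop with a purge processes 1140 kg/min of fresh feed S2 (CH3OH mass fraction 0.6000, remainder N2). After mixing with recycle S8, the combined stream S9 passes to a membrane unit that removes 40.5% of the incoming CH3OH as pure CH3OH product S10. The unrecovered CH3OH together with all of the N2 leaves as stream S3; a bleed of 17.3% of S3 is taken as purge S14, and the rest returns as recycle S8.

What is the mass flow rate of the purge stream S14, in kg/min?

N2 enters only via S2 and leaves only via the purge: 1140×0.400 = 0.173×(N2 in S3), and the membrane unit passes all N2, so N2 in S9 = N2 in S3 = 2635.8 kg/min.
CH3OH in S9: m_A = 1140×0.600 + (1−0.173)·(1−0.405)·m_A, so m_A = 684/0.5079 = 1346.6 kg/min.
S3 = (1−0.405)×1346.6 + 2635.8 = 3437.1 kg/min.
Purge S14 = 0.173×3437.1 = 594.62 kg/min.

594.6 kg/min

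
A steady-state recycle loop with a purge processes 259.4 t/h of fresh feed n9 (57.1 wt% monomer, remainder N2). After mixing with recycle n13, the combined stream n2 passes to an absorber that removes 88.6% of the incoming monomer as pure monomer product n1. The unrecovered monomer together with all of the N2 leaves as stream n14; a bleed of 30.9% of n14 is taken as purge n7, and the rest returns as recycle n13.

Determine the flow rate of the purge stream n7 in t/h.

N2 enters only via n9 and leaves only via the purge: 259.4×0.429 = 0.309×(N2 in n14), and the absorber passes all N2, so N2 in n2 = N2 in n14 = 360.14 t/h.
monomer in n2: m_A = 259.4×0.571 + (1−0.309)·(1−0.886)·m_A, so m_A = 148.12/0.9212 = 160.78 t/h.
n14 = (1−0.886)×160.78 + 360.14 = 378.47 t/h.
Purge n7 = 0.309×378.47 = 116.95 t/h.

116.9 t/h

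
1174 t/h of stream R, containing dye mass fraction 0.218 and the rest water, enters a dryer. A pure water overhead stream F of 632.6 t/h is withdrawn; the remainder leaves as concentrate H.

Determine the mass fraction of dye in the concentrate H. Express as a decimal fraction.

dye is not removed: 1174×0.218 = 255.93 t/h of dye enters H.
Concentrate = 1174 − 632.6 = 541.4 t/h.
Mass fraction = 255.93/541.4 = 0.473.

0.473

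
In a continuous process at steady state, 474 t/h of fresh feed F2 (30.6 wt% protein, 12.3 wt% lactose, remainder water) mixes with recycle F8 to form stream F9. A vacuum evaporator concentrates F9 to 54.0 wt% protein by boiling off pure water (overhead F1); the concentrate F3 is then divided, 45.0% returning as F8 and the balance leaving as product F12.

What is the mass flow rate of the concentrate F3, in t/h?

488.4 t/h

Overall protein balance (none leaves overhead): protein in fresh feed = protein in product, i.e. 474×0.306 = (1−0.450)·F3·0.540.
F3 = 145.04/(0.540×0.550) = 488.36 t/h.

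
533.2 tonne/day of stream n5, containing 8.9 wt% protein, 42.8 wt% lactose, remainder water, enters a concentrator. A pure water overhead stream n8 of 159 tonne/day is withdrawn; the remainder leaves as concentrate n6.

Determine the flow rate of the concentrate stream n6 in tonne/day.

374.2 tonne/day

Concentrate = 533.2 − 159 = 374.2 tonne/day.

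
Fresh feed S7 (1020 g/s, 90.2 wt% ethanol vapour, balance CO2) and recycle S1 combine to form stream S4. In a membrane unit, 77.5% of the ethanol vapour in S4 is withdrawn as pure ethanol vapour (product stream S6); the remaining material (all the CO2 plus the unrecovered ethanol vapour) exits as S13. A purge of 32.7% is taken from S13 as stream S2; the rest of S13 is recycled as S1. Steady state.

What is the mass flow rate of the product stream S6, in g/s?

840.3 g/s

ethanol vapour in S4: m_A = 1020×0.902 + (1−0.327)·(1−0.775)·m_A, so m_A = 920.04/0.8486 = 1084.2 g/s.
Product S6 = 0.775×1084.2 = 840.27 g/s.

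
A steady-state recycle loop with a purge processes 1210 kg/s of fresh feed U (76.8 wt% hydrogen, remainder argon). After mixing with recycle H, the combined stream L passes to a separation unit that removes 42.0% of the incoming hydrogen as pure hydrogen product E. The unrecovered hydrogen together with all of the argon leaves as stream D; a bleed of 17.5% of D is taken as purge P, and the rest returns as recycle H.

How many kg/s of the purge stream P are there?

argon enters only via U and leaves only via the purge: 1210×0.232 = 0.175×(argon in D), and the separation unit passes all argon, so argon in L = argon in D = 1604.1 kg/s.
hydrogen in L: m_A = 1210×0.768 + (1−0.175)·(1−0.420)·m_A, so m_A = 929.28/0.5215 = 1781.9 kg/s.
D = (1−0.420)×1781.9 + 1604.1 = 2637.6 kg/s.
Purge P = 0.175×2637.6 = 461.59 kg/s.

461.6 kg/s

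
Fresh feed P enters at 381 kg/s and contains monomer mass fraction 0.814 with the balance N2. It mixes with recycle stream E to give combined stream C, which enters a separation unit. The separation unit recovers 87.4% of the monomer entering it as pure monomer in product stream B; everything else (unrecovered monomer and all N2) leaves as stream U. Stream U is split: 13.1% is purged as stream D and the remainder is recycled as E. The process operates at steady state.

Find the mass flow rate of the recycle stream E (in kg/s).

N2 enters only via P and leaves only via the purge: 381×0.186 = 0.131×(N2 in U), and the separation unit passes all N2, so N2 in C = N2 in U = 540.96 kg/s.
monomer in C: m_A = 381×0.814 + (1−0.131)·(1−0.874)·m_A, so m_A = 310.13/0.8905 = 348.27 kg/s.
U = (1−0.874)×348.27 + 540.96 = 584.84 kg/s.
Recycle E = (1−0.131)×584.84 = 508.23 kg/s.

508.2 kg/s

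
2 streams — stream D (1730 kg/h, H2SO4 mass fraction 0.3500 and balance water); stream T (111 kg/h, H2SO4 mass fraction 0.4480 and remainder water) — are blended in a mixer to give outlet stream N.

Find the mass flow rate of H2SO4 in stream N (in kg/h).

655.2 kg/h

H2SO4 out = H2SO4 in = 1730×0.350 + 111×0.448 = 655.23 kg/h.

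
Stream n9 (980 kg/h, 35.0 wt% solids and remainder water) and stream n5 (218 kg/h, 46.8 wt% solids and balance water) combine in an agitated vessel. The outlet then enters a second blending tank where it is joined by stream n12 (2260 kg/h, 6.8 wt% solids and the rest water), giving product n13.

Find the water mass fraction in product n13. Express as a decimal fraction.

Overall, product flow = 3458 kg/h.
water in = 980×0.650 + 218×0.532 + 2260×0.932 = 2859.3 kg/h.
water fraction in n13 = 0.827.

0.827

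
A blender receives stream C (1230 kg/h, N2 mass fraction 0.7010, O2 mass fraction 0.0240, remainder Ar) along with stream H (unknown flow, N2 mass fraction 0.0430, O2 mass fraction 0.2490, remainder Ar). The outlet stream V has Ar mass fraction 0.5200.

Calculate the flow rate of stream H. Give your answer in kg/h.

Let H be the unknown flow. Total out = 1230 + H.
Ar balance: 338.25 + 0.708·H = 0.520·(1230 + H)
(0.708 − 0.520)·H = 0.520×1230 − 338.25 = 301.35
H = 301.35 / 0.188 = 1602.9 kg/h

1603 kg/h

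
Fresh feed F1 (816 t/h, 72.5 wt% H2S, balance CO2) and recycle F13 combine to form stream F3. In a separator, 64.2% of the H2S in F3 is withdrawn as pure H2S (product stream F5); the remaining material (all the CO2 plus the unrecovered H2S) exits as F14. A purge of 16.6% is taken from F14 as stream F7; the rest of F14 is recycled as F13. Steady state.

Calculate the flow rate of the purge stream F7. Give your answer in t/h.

CO2 enters only via F1 and leaves only via the purge: 816×0.275 = 0.166×(CO2 in F14), and the separator passes all CO2, so CO2 in F3 = CO2 in F14 = 1351.8 t/h.
H2S in F3: m_A = 816×0.725 + (1−0.166)·(1−0.642)·m_A, so m_A = 591.6/0.7014 = 843.42 t/h.
F14 = (1−0.642)×843.42 + 1351.8 = 1653.8 t/h.
Purge F7 = 0.166×1653.8 = 274.52 t/h.

274.5 t/h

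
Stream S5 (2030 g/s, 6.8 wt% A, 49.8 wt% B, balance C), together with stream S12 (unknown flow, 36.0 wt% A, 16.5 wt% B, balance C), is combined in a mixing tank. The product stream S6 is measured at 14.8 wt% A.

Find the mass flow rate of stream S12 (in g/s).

Let S12 be the unknown flow. Total out = 2030 + S12.
A balance: 138.04 + 0.360·S12 = 0.148·(2030 + S12)
(0.360 − 0.148)·S12 = 0.148×2030 − 138.04 = 162.4
S12 = 162.4 / 0.212 = 766.04 g/s

766 g/s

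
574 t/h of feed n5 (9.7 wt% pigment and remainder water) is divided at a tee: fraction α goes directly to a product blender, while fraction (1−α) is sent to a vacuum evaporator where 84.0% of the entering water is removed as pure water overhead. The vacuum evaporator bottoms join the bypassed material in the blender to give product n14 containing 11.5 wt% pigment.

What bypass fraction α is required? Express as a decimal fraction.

All 574×0.097 = 55.678 t/h of pigment reaches n14, so n14 = 55.678/0.115 = 484.16 t/h and vapour = 89.843 t/h.
The evaporator receives (1−α)·574 of feed at 0.903 water and removes 0.840 of that water:
0.840×0.903×(1−α)×574 = 89.843
(1−α) = 89.843/435.39 = 0.2064;  α = 0.7936.

0.794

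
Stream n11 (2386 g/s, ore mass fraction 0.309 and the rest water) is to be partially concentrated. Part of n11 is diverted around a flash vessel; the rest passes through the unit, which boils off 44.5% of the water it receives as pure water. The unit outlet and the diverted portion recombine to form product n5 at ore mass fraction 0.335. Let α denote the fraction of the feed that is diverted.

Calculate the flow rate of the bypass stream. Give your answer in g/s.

1784 g/s

All 2386×0.309 = 737.27 g/s of ore reaches n5, so n5 = 737.27/0.335 = 2200.8 g/s and vapour = 185.18 g/s.
The evaporator receives (1−α)·2386 of feed at 0.691 water and removes 0.445 of that water:
0.445×0.691×(1−α)×2386 = 185.18
(1−α) = 185.18/733.68 = 0.2524;  α = 0.7476.
Bypass flow = 0.7476×2386 = 1783.8 g/s.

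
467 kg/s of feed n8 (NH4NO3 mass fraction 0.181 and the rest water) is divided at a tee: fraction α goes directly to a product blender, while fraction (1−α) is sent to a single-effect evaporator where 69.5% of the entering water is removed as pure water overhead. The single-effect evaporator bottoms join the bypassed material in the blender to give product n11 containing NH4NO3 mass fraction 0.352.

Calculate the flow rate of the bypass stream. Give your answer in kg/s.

All 467×0.181 = 84.527 kg/s of NH4NO3 reaches n11, so n11 = 84.527/0.352 = 240.13 kg/s and vapour = 226.87 kg/s.
The evaporator receives (1−α)·467 of feed at 0.819 water and removes 0.695 of that water:
0.695×0.819×(1−α)×467 = 226.87
(1−α) = 226.87/265.82 = 0.8535;  α = 0.1465.
Bypass flow = 0.1465×467 = 68.433 kg/s.

68.43 kg/s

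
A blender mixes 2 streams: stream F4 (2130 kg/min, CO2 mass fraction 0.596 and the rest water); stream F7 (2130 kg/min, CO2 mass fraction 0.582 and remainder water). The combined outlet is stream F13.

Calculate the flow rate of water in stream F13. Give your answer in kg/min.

1751 kg/min

water out = water in = 2130×0.404 + 2130×0.418 = 1750.9 kg/min.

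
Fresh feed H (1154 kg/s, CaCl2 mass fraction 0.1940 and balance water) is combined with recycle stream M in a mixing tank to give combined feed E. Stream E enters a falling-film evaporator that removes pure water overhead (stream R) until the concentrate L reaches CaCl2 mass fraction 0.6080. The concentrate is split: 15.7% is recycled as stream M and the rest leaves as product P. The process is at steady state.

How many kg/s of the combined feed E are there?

1223 kg/s

Overall CaCl2 balance (none leaves overhead): CaCl2 in fresh feed = CaCl2 in product, i.e. 1154×0.194 = (1−0.157)·L·0.608.
L = 223.88/(0.608×0.843) = 436.79 kg/s.
Recycle M = 0.157×436.79 = 68.577 kg/s.
Combined feed E = 1154 + 68.577 = 1222.6 kg/s.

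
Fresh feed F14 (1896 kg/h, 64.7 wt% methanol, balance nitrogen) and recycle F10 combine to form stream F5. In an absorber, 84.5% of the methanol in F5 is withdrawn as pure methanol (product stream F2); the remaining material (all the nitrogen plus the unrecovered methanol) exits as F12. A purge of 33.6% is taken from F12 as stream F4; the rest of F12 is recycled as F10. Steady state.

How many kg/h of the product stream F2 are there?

methanol in F5: m_A = 1896×0.647 + (1−0.336)·(1−0.845)·m_A, so m_A = 1226.7/0.8971 = 1367.4 kg/h.
Product F2 = 0.845×1367.4 = 1155.5 kg/h.

1155 kg/h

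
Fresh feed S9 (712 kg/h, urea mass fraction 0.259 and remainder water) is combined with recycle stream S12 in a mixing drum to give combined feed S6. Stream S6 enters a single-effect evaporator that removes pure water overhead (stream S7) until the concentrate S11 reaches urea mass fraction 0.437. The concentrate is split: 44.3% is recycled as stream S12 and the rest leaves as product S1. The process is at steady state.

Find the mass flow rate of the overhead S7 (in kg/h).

290 kg/h

Overall urea balance (none leaves overhead): urea in fresh feed = urea in product, i.e. 712×0.259 = (1−0.443)·S11·0.437.
S11 = 184.41/(0.437×0.557) = 757.61 kg/h.
Recycle S12 = 0.443×757.61 = 335.62 kg/h.
Combined feed S6 = 712 + 335.62 = 1047.6 kg/h.
Overhead S7 = S6 − S11 = 1047.6 − 757.61 = 290.01 kg/h.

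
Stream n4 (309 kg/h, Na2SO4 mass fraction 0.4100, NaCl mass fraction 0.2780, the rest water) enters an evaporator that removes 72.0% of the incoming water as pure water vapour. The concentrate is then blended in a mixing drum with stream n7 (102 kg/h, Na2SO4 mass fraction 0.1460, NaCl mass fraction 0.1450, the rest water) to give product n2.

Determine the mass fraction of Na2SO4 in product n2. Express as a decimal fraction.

Vapour removed = 0.720×0.312×309 = 69.414 kg/h; concentrate = 239.59 kg/h.
Na2SO4 reaching the mixer = 126.69 (from concentrate) + 102×0.146 = 141.58 kg/h.
Product flow = 239.59 + 102 = 341.59 kg/h; Na2SO4 fraction = 0.4145.

0.4145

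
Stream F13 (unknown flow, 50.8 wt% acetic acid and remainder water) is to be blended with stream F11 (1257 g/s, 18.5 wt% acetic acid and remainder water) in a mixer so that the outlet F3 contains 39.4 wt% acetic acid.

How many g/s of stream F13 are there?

Let F13 be the unknown flow. Total out = 1257 + F13.
acetic acid balance: 232.54 + 0.508·F13 = 0.394·(1257 + F13)
(0.508 − 0.394)·F13 = 0.394×1257 − 232.54 = 262.71
F13 = 262.71 / 0.114 = 2304.5 g/s

2305 g/s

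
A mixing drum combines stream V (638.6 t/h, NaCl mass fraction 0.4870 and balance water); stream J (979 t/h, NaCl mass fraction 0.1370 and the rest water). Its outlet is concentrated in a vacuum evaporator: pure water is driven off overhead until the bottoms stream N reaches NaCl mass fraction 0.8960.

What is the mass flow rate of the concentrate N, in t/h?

NaCl entering = 638.6×0.487 + 979×0.137 = 445.12 t/h.
All NaCl reports to N, so N = 445.12/0.896 = 496.79 t/h.

496.8 t/h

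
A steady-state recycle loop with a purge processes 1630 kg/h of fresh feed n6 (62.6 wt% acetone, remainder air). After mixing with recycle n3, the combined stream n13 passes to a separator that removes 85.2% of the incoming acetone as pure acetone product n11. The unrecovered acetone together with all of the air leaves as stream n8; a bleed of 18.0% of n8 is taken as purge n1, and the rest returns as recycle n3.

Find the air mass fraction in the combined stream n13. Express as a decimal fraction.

air enters only via n6 and leaves only via the purge: 1630×0.374 = 0.180×(air in n8), and the separator passes all air, so air in n13 = air in n8 = 3386.8 kg/h.
acetone in n13: m_A = 1630×0.626 + (1−0.180)·(1−0.852)·m_A, so m_A = 1020.4/0.8786 = 1161.3 kg/h.
n13 = 1161.3 + 3386.8 = 4548.1 kg/h.
air fraction in n13 = 3386.8/4548.1 = 0.7447.

0.7447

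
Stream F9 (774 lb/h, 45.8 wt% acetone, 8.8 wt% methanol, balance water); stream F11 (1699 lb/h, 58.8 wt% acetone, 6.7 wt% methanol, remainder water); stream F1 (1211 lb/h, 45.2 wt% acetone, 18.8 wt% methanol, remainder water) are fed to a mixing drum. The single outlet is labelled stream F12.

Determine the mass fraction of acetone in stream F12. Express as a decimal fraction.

0.516

Total flow out = 774 + 1699 + 1211 = 3684 lb/h.
acetone in = 774×0.458 + 1699×0.588 + 1211×0.452 = 1900.9 lb/h.
acetone mass fraction in F12 = 1900.9/3684 = 0.516.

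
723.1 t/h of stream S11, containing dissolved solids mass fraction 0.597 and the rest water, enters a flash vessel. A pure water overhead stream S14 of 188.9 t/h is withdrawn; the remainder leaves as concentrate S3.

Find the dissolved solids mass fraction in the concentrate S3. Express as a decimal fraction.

0.808

dissolved solids is not removed: 723.1×0.597 = 431.69 t/h of dissolved solids enters S3.
Concentrate = 723.1 − 188.9 = 534.2 t/h.
Mass fraction = 431.69/534.2 = 0.808.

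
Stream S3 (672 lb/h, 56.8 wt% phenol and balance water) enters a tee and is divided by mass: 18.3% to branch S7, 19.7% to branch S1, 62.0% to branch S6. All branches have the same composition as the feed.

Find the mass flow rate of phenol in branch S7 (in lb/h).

Branch S7 total = 0.183×672 = 122.98 lb/h.
phenol in S7 = 0.568×122.98 = 69.85 lb/h.

69.85 lb/h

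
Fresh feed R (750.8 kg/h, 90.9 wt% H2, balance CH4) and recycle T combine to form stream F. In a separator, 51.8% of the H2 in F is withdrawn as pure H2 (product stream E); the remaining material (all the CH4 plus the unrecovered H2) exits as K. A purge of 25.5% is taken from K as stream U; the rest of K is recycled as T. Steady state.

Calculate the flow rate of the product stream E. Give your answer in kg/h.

H2 in F: m_A = 750.8×0.909 + (1−0.255)·(1−0.518)·m_A, so m_A = 682.48/0.6409 = 1064.9 kg/h.
Product E = 0.518×1064.9 = 551.6 kg/h.

551.6 kg/h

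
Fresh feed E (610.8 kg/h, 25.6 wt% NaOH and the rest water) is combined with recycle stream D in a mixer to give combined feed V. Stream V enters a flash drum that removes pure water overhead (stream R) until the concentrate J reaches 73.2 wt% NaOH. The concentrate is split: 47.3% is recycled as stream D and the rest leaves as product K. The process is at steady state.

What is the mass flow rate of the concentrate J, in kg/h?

Overall NaOH balance (none leaves overhead): NaOH in fresh feed = NaOH in product, i.e. 610.8×0.256 = (1−0.473)·J·0.732.
J = 156.36/(0.732×0.527) = 405.34 kg/h.

405.3 kg/h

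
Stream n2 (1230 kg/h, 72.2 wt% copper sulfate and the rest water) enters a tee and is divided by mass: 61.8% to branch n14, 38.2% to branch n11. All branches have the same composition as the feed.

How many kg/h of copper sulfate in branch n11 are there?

Branch n11 total = 0.382×1230 = 469.86 kg/h.
copper sulfate in n11 = 0.722×469.86 = 339.24 kg/h.

339.2 kg/h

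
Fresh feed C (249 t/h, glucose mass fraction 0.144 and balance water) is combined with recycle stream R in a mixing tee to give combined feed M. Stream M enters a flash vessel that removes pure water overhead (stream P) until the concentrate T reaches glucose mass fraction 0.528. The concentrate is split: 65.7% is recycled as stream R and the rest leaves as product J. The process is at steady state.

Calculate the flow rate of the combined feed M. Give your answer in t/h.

379.1 t/h

Overall glucose balance (none leaves overhead): glucose in fresh feed = glucose in product, i.e. 249×0.144 = (1−0.657)·T·0.528.
T = 35.856/(0.528×0.343) = 197.99 t/h.
Recycle R = 0.657×197.99 = 130.08 t/h.
Combined feed M = 249 + 130.08 = 379.08 t/h.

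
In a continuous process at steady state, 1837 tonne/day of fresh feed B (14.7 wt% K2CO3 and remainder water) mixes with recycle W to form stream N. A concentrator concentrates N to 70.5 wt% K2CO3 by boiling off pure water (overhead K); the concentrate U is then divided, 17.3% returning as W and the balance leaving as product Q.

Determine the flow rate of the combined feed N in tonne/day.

Overall K2CO3 balance (none leaves overhead): K2CO3 in fresh feed = K2CO3 in product, i.e. 1837×0.147 = (1−0.173)·U·0.705.
U = 270.04/(0.705×0.827) = 463.16 tonne/day.
Recycle W = 0.173×463.16 = 80.127 tonne/day.
Combined feed N = 1837 + 80.127 = 1917.1 tonne/day.

1917 tonne/day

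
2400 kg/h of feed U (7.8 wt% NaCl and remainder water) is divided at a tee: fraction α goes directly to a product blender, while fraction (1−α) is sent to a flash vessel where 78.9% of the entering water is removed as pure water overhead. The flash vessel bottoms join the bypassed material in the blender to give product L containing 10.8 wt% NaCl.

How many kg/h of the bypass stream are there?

1484 kg/h

All 2400×0.078 = 187.2 kg/h of NaCl reaches L, so L = 187.2/0.108 = 1733.3 kg/h and vapour = 666.67 kg/h.
The evaporator receives (1−α)·2400 of feed at 0.922 water and removes 0.789 of that water:
0.789×0.922×(1−α)×2400 = 666.67
(1−α) = 666.67/1745.9 = 0.3818;  α = 0.6182.
Bypass flow = 0.6182×2400 = 1483.6 kg/h.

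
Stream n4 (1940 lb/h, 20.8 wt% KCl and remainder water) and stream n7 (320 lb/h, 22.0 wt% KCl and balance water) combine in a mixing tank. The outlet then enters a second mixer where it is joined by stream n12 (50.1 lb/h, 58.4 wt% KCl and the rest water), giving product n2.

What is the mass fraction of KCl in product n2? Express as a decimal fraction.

Overall, product flow = 2310.1 lb/h.
KCl in = 1940×0.208 + 320×0.220 + 50.1×0.584 = 503.18 lb/h.
KCl fraction in n2 = 0.218.

0.218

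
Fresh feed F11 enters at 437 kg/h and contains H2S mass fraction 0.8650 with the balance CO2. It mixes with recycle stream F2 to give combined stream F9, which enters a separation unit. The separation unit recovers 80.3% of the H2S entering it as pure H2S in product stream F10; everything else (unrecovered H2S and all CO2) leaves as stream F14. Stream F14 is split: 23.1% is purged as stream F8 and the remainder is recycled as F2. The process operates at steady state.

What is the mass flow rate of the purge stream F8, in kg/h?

79.27 kg/h

CO2 enters only via F11 and leaves only via the purge: 437×0.135 = 0.231×(CO2 in F14), and the separation unit passes all CO2, so CO2 in F9 = CO2 in F14 = 255.39 kg/h.
H2S in F9: m_A = 437×0.865 + (1−0.231)·(1−0.803)·m_A, so m_A = 378/0.8485 = 445.49 kg/h.
F14 = (1−0.803)×445.49 + 255.39 = 343.15 kg/h.
Purge F8 = 0.231×343.15 = 79.268 kg/h.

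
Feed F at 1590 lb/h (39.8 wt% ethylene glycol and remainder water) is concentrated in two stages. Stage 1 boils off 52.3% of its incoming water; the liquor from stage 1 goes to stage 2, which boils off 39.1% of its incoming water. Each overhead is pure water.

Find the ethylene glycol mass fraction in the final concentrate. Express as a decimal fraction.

0.695

water in feed = 1590×0.602 = 957.18 lb/h.
After stage 1: water left = (1−0.523)×957.18 = 456.57; stream total = 1089.4 lb/h.
After stage 2: water left = (1−0.391)×456.57 = 278.05; final concentrate = 910.87 lb/h.
ethylene glycol fraction = 632.82/910.87 = 0.695.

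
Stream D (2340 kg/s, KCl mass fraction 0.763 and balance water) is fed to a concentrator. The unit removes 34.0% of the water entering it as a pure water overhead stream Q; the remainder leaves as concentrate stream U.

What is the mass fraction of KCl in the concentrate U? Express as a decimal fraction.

KCl is not removed: 2340×0.763 = 1785.4 kg/s of KCl enters U.
water entering = 2340×0.237 = 554.58 kg/s; overhead removed = 0.340×554.58 = 188.56 kg/s.
Concentrate = 2340 − 188.56 = 2151.4 kg/s.
Mass fraction = 1785.4/2151.4 = 0.830.

0.830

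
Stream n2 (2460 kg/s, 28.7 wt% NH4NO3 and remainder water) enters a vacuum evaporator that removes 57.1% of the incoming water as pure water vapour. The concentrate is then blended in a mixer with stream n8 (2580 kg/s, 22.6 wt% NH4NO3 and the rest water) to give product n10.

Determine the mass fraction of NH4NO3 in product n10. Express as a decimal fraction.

Vapour removed = 0.571×0.713×2460 = 1001.5 kg/s; concentrate = 1458.5 kg/s.
NH4NO3 reaching the mixer = 706.02 (from concentrate) + 2580×0.226 = 1289.1 kg/s.
Product flow = 1458.5 + 2580 = 4038.5 kg/s; NH4NO3 fraction = 0.319.

0.319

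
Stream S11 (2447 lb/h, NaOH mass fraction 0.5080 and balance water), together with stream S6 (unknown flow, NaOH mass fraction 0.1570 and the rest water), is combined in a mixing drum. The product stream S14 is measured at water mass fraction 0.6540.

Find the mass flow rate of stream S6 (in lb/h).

2097 lb/h

Let S6 be the unknown flow. Total out = 2447 + S6.
water balance: 1203.9 + 0.843·S6 = 0.654·(2447 + S6)
(0.843 − 0.654)·S6 = 0.654×2447 − 1203.9 = 396.41
S6 = 396.41 / 0.189 = 2097.4 lb/h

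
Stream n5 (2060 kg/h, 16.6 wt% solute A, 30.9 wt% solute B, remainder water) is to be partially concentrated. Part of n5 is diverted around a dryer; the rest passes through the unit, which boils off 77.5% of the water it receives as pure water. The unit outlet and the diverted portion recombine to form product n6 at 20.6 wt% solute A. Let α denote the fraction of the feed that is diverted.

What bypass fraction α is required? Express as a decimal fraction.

All 2060×0.166 = 341.96 kg/h of solute A reaches n6, so n6 = 341.96/0.206 = 1660 kg/h and vapour = 400 kg/h.
The evaporator receives (1−α)·2060 of feed at 0.525 water and removes 0.775 of that water:
0.775×0.525×(1−α)×2060 = 400
(1−α) = 400/838.16 = 0.4772;  α = 0.5228.

0.523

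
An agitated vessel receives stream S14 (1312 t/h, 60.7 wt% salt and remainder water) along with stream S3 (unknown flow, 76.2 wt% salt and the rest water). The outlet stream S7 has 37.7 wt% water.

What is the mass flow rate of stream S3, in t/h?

151 t/h

Let S3 be the unknown flow. Total out = 1312 + S3.
water balance: 515.62 + 0.238·S3 = 0.377·(1312 + S3)
(0.238 − 0.377)·S3 = 0.377×1312 − 515.62 = -20.992
S3 = -20.992 / -0.139 = 151.02 t/h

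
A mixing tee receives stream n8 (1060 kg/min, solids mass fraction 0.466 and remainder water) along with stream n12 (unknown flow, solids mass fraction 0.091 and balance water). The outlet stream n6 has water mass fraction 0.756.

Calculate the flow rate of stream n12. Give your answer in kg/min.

1538 kg/min

Let n12 be the unknown flow. Total out = 1060 + n12.
water balance: 566.04 + 0.909·n12 = 0.756·(1060 + n12)
(0.909 − 0.756)·n12 = 0.756×1060 − 566.04 = 235.32
n12 = 235.32 / 0.153 = 1538 kg/min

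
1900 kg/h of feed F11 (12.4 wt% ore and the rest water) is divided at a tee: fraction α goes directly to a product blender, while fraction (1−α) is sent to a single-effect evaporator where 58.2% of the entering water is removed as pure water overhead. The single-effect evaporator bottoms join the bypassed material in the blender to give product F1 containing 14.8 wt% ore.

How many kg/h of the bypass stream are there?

1296 kg/h

All 1900×0.124 = 235.6 kg/h of ore reaches F1, so F1 = 235.6/0.148 = 1591.9 kg/h and vapour = 308.11 kg/h.
The evaporator receives (1−α)·1900 of feed at 0.876 water and removes 0.582 of that water:
0.582×0.876×(1−α)×1900 = 308.11
(1−α) = 308.11/968.68 = 0.3181;  α = 0.6819.
Bypass flow = 0.6819×1900 = 1295.7 kg/h.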